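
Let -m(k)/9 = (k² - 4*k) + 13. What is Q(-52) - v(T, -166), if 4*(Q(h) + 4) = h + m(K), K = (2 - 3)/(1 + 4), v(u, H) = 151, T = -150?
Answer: -9957/50 ≈ -199.14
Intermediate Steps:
K = -⅕ (K = -1/5 = -1*⅕ = -⅕ ≈ -0.20000)
m(k) = -117 - 9*k² + 36*k (m(k) = -9*((k² - 4*k) + 13) = -9*(13 + k² - 4*k) = -117 - 9*k² + 36*k)
Q(h) = -1757/50 + h/4 (Q(h) = -4 + (h + (-117 - 9*(-⅕)² + 36*(-⅕)))/4 = -4 + (h + (-117 - 9*1/25 - 36/5))/4 = -4 + (h + (-117 - 9/25 - 36/5))/4 = -4 + (h - 3114/25)/4 = -4 + (-3114/25 + h)/4 = -4 + (-1557/50 + h/4) = -1757/50 + h/4)
Q(-52) - v(T, -166) = (-1757/50 + (¼)*(-52)) - 1*151 = (-1757/50 - 13) - 151 = -2407/50 - 151 = -9957/50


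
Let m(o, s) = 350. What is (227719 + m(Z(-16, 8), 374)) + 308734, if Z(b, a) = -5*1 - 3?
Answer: 536803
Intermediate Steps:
Z(b, a) = -8 (Z(b, a) = -5 - 3 = -8)
(227719 + m(Z(-16, 8), 374)) + 308734 = (227719 + 350) + 308734 = 228069 + 308734 = 536803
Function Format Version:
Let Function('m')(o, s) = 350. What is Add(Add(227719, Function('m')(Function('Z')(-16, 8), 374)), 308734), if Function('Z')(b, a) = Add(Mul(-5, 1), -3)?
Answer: 536803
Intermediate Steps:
Function('Z')(b, a) = -8 (Function('Z')(b, a) = Add(-5, -3) = -8)
Add(Add(227719, Function('m')(Function('Z')(-16, 8), 374)), 308734) = Add(Add(227719, 350), 308734) = Add(228069, 308734) = 536803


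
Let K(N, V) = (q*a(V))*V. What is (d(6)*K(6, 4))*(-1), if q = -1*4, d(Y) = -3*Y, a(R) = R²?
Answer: -4608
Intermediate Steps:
q = -4
K(N, V) = -4*V³ (K(N, V) = (-4*V²)*V = -4*V³)
(d(6)*K(6, 4))*(-1) = ((-3*6)*(-4*4³))*(-1) = -(-72)*64*(-1) = -18*(-256)*(-1) = 4608*(-1) = -4608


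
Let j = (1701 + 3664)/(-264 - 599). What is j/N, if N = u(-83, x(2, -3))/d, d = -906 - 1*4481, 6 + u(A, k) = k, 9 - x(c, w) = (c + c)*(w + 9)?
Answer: -28901255/18123 ≈ -1594.7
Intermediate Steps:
x(c, w) = 9 - 2*c*(9 + w) (x(c, w) = 9 - (c + c)*(w + 9) = 9 - 2*c*(9 + w))
u(A, k) = -6 + k
d = -5387 (d = -906 - 4481 = -5387)
j = -5365/863 (j = 5365/(-863) = 5365*(-1/863) = -5365/863 ≈ -6.2167)
N = 21/5387 (N = (-6 + (9 - 18*2 - 2*2*(-3)))/(-5387) = (-6 + (9 - 36 + 12))*(-1/5387) = (-6 - 15)*(-1/5387) = -21*(-1/5387) = 21/5387 ≈ 0.0038983)
j/N = -5365/(863*21/5387) = -5365/863*5387/21 = -28901255/18123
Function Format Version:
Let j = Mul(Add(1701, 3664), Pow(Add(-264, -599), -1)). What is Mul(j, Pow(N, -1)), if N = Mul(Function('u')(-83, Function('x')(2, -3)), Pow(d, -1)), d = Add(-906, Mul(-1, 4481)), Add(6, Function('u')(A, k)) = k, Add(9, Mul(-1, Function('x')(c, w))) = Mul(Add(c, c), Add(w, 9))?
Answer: Rational(-28901255, 18123) ≈ -1594.7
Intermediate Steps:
Function('x')(c, w) = Add(9, Mul(-2, c, Add(9, w))) (Function('x')(c, w) = Add(9, Mul(-1, Mul(Add(c, c), Add(w, 9)))) = Add(9, Mul(-1, Mul(Mul(2, c), Add(9, w)))) = Add(9, Mul(-1, Mul(2, c, Add(9, w)))) = Add(9, Mul(-2, c, Add(9, w))))
Function('u')(A, k) = Add(-6, k)
d = -5387 (d = Add(-906, -4481) = -5387)
j = Rational(-5365, 863) (j = Mul(5365, Pow(-863, -1)) = Mul(5365, Rational(-1, 863)) = Rational(-5365, 863) ≈ -6.2167)
N = Rational(21, 5387) (N = Mul(Add(-6, Add(9, Mul(-18, 2), Mul(-2, 2, -3))), Pow(-5387, -1)) = Mul(Add(-6, Add(9, -36, 12)), Rational(-1, 5387)) = Mul(Add(-6, -15), Rational(-1, 5387)) = Mul(-21, Rational(-1, 5387)) = Rational(21, 5387) ≈ 0.0038983)
Mul(j, Pow(N, -1)) = Mul(Rational(-5365, 863), Pow(Rational(21, 5387), -1)) = Mul(Rational(-5365, 863), Rational(5387, 21)) = Rational(-28901255, 18123)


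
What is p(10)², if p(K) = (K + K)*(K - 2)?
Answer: 25600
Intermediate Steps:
p(K) = 2*K*(-2 + K) (p(K) = (2*K)*(-2 + K) = 2*K*(-2 + K))
p(10)² = (2*10*(-2 + 10))² = (2*10*8)² = 160² = 25600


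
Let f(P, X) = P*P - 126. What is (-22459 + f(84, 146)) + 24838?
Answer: 9309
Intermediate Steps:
f(P, X) = -126 + P² (f(P, X) = P² - 126 = -126 + P²)
(-22459 + f(84, 146)) + 24838 = (-22459 + (-126 + 84²)) + 24838 = (-22459 + (-126 + 7056)) + 24838 = (-22459 + 6930) + 24838 = -15529 + 24838 = 9309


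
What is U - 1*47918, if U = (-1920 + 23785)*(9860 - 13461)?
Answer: -78783783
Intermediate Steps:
U = -78735865 (U = 21865*(-3601) = -78735865)
U - 1*47918 = -78735865 - 1*47918 = -78735865 - 47918 = -78783783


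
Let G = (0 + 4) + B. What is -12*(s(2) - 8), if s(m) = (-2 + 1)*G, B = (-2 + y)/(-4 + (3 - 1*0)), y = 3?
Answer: 132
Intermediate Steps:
B = -1 (B = (-2 + 3)/(-4 + (3 - 1*0)) = 1/(-4 + (3 + 0)) = 1/(-4 + 3) = 1/(-1) = 1*(-1) = -1)
G = 3 (G = (0 + 4) - 1 = 4 - 1 = 3)
s(m) = -3 (s(m) = (-2 + 1)*3 = -1*3 = -3)
-12*(s(2) - 8) = -12*(-3 - 8) = -12*(-11) = 132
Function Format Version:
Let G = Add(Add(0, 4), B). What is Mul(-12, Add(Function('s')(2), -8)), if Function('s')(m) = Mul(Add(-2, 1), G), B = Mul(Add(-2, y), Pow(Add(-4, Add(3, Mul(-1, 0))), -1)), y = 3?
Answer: 132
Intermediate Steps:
B = -1 (B = Mul(Add(-2, 3), Pow(Add(-4, Add(3, Mul(-1, 0))), -1)) = Mul(1, Pow(Add(-4, Add(3, 0)), -1)) = Mul(1, Pow(Add(-4, 3), -1)) = Mul(1, Pow(-1, -1)) = Mul(1, -1) = -1)
G = 3 (G = Add(Add(0, 4), -1) = Add(4, -1) = 3)
Function('s')(m) = -3 (Function('s')(m) = Mul(Add(-2, 1), 3) = Mul(-1, 3) = -3)
Mul(-12, Add(Function('s')(2), -8)) = Mul(-12, Add(-3, -8)) = Mul(-12, -11) = 132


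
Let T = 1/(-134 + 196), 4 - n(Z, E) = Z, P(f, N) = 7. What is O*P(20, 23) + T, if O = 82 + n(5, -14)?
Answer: 35155/62 ≈ 567.02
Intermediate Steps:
n(Z, E) = 4 - Z
O = 81 (O = 82 + (4 - 1*5) = 82 + (4 - 5) = 82 - 1 = 81)
T = 1/62 ≈ 0.016129
O*P(20, 23) + T = 81*7 + 1/62 = 567 + 1/62 = 35155/62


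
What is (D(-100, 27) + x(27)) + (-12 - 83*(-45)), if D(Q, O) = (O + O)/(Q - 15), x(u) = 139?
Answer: 444076/115 ≈ 3861.5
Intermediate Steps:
D(Q, O) = 2*O/(-15 + Q) (D(Q, O) = (2*O)/(-15 + Q) = 2*O/(-15 + Q))
(D(-100, 27) + x(27)) + (-12 - 83*(-45)) = (2*27/(-15 - 100) + 139) + (-12 - 83*(-45)) = (2*27/(-115) + 139) + (-12 + 3735) = (2*27*(-1/115) + 139) + 3723 = (-54/115 + 139) + 3723 = 15931/115 + 3723 = 444076/115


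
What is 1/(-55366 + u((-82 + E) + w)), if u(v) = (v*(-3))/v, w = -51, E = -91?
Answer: -1/55369 ≈ -1.8061e-5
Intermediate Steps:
u(v) = -3 (u(v) = (-3*v)/v = -3)
1/(-55366 + u((-82 + E) + w)) = 1/(-55366 - 3) = 1/(-55369) = -1/55369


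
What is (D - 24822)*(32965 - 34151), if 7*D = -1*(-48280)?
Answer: 148812164/7 ≈ 2.1259e+7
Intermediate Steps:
D = 48280/7 (D = (-1*(-48280))/7 = (⅐)*48280 = 48280/7 ≈ 6897.1)
(D - 24822)*(32965 - 34151) = (48280/7 - 24822)*(32965 - 34151) = -125474/7*(-1186) = 148812164/7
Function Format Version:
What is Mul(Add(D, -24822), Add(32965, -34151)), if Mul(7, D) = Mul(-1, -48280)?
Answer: Rational(148812164, 7) ≈ 2.1259e+7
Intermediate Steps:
D = Rational(48280, 7) (D = Mul(Rational(1, 7), Mul(-1, -48280)) = Mul(Rational(1, 7), 48280) = Rational(48280, 7) ≈ 6897.1)
Mul(Add(D, -24822), Add(32965, -34151)) = Mul(Add(Rational(48280, 7), -24822), Add(32965, -34151)) = Mul(Rational(-125474, 7), -1186) = Rational(148812164, 7)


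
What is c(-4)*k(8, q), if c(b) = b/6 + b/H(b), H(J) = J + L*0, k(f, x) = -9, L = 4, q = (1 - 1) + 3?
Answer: -3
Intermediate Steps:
q = 3 (q = 0 + 3 = 3)
H(J) = J (H(J) = J + 4*0 = J + 0 = J)
c(b) = 1 + b/6 (c(b) = b/6 + b/b = b*(⅙) + 1 = b/6 + 1 = 1 + b/6)
c(-4)*k(8, q) = (1 + (⅙)*(-4))*(-9) = (1 - ⅔)*(-9) = (⅓)*(-9) = -3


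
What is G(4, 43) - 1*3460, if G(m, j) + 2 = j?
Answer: -3419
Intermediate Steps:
G(m, j) = -2 + j
G(4, 43) - 1*3460 = (-2 + 43) - 1*3460 = 41 - 3460 = -3419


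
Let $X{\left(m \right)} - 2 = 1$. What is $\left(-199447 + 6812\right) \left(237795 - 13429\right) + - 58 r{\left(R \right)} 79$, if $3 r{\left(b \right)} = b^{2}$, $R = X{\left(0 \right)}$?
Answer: $-43220758156$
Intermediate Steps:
$X{\left(m \right)} = 3$ ($X{\left(m \right)} = 2 + 1 = 3$)
$R = 3$
$r{\left(b \right)} = \frac{b^{2}}{3}$
$\left(-199447 + 6812\right) \left(237795 - 13429\right) + - 58 r{\left(R \right)} 79 = \left(-199447 + 6812\right) \left(237795 - 13429\right) + - 58 \frac{3^{2}}{3} \cdot 79 = \left(-192635\right) 224366 + - 58 \cdot \frac{1}{3} \cdot 9 \cdot 79 = -43220744410 + \left(-58\right) 3 \cdot 79 = -43220744410 - 13746 = -43220758156$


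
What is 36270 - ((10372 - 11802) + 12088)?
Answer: 25612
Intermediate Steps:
36270 - ((10372 - 11802) + 12088) = 36270 - (-1430 + 12088) = 36270 - 1*10658 = 36270 - 10658 = 25612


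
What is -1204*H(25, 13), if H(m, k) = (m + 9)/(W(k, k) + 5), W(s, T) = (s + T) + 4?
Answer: -5848/5 ≈ -1169.6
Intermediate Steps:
W(s, T) = 4 + T + s (W(s, T) = (T + s) + 4 = 4 + T + s)
H(m, k) = (9 + m)/(9 + 2*k) (H(m, k) = (m + 9)/((4 + k + k) + 5) = (9 + m)/((4 + 2*k) + 5) = (9 + m)/(9 + 2*k))
-1204*H(25, 13) = -1204*(9 + 25)/(9 + 2*13) = -1204*34/(9 + 26) = -1204*34/35 = -5848/5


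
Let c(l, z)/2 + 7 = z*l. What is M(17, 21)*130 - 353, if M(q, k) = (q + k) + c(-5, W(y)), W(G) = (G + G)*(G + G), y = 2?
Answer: -18033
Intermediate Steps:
W(G) = 4*G² (W(G) = (2*G)*(2*G) = 4*G²)
c(l, z) = -14 + 2*l*z (c(l, z) = -14 + 2*(z*l) = -14 + 2*(l*z) = -14 + 2*l*z)
M(q, k) = -174 + k + q (M(q, k) = (q + k) + (-14 + 2*(-5)*(4*2²)) = (k + q) + (-14 + 2*(-5)*(4*4)) = (k + q) + (-14 + 2*(-5)*16) = (k + q) + (-14 - 160) = (k + q) - 174 = -174 + k + q)
M(17, 21)*130 - 353 = (-174 + 21 + 17)*130 - 353 = -136*130 - 353 = -17680 - 353 = -18033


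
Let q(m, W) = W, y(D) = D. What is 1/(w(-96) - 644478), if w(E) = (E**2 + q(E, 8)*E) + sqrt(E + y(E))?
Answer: -106005/67422360182 - 2*I*sqrt(3)/101133540273 ≈ -1.5723e-6 - 3.4253e-11*I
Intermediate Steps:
w(E) = E**2 + 8*E + sqrt(2)*sqrt(E) (w(E) = (E**2 + 8*E) + sqrt(E + E) = (E**2 + 8*E) + sqrt(2*E) = (E**2 + 8*E) + sqrt(2)*sqrt(E) = E**2 + 8*E + sqrt(2)*sqrt(E))
1/(w(-96) - 644478) = 1/(((-96)**2 + 8*(-96) + sqrt(2)*sqrt(-96)) - 644478) = 1/((9216 - 768 + sqrt(2)*(4*I*sqrt(6))) - 644478) = 1/((9216 - 768 + 8*I*sqrt(3)) - 644478) = 1/((8448 + 8*I*sqrt(3)) - 644478) = 1/(-636030 + 8*I*sqrt(3))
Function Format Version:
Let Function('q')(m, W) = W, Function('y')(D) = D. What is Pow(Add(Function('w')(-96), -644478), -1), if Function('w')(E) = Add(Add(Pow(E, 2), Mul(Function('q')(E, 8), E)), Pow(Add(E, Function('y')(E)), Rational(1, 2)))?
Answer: Add(Rational(-106005, 67422360182), Mul(Rational(-2, 101133540273), I, Pow(3, Rational(1, 2)))) ≈ Add(-1.5723e-6, Mul(-3.4253e-11, I))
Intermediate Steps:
Function('w')(E) = Add(Pow(E, 2), Mul(8, E), Mul(Pow(2, Rational(1, 2)), Pow(E, Rational(1, 2)))) (Function('w')(E) = Add(Add(Pow(E, 2), Mul(8, E)), Pow(Add(E, E), Rational(1, 2))) = Add(Add(Pow(E, 2), Mul(8, E)), Pow(Mul(2, E), Rational(1, 2))) = Add(Add(Pow(E, 2), Mul(8, E)), Mul(Pow(2, Rational(1, 2)), Pow(E, Rational(1, 2)))) = Add(Pow(E, 2), Mul(8, E), Mul(Pow(2, Rational(1, 2)), Pow(E, Rational(1, 2)))))
Pow(Add(Function('w')(-96), -644478), -1) = Pow(Add(Add(Pow(-96, 2), Mul(8, -96), Mul(Pow(2, Rational(1, 2)), Pow(-96, Rational(1, 2)))), -644478), -1) = Pow(Add(Add(9216, -768, Mul(Pow(2, Rational(1, 2)), Mul(4, I, Pow(6, Rational(1, 2))))), -644478), -1) = Pow(Add(Add(9216, -768, Mul(8, I, Pow(3, Rational(1, 2)))), -644478), -1) = Pow(Add(Add(8448, Mul(8, I, Pow(3, Rational(1, 2)))), -644478), -1) = Pow(Add(-636030, Mul(8, I, Pow(3, Rational(1, 2)))), -1)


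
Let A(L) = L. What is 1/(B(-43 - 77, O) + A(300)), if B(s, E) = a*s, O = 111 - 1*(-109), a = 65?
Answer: -1/7500 ≈ -0.00013333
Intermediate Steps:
O = 220 (O = 111 + 109 = 220)
B(s, E) = 65*s
1/(B(-43 - 77, O) + A(300)) = 1/(65*(-43 - 77) + 300) = 1/(65*(-120) + 300) = 1/(-7800 + 300) = 1/(-7500) = -1/7500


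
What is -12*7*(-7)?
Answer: 588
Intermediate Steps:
-12*7*(-7) = -84*(-7) = 588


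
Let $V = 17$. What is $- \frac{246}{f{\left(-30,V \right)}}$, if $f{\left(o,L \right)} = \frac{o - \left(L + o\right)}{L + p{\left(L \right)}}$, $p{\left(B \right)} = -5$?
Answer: $\frac{2952}{17} \approx 173.65$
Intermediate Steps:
$f{\left(o,L \right)} = - \frac{L}{-5 + L}$ ($f{\left(o,L \right)} = \frac{o - \left(L + o\right)}{L - 5} = \frac{o - \left(L + o\right)}{-5 + L} = \frac{\left(-1\right) L}{-5 + L} = - \frac{L}{-5 + L}$)
$- \frac{246}{f{\left(-30,V \right)}} = - \frac{246}{\left(-1\right) 17 \frac{1}{-5 + 17}} = - \frac{246}{\left(-1\right) 17 \cdot \frac{1}{12}} = - \frac{246}{- \frac{17}{12}} = \left(-246\right) \left(- \frac{12}{17}\right) = \frac{2952}{17}$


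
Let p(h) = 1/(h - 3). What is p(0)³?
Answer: -1/27 ≈ -0.037037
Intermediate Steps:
p(h) = 1/(-3 + h)
p(0)³ = (1/(-3 + 0))³ = (1/(-3))³ = (-⅓)³ = -1/27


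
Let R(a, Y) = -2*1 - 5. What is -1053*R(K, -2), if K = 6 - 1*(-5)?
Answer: 7371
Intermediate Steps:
K = 11 (K = 6 + 5 = 11)
R(a, Y) = -7 (R(a, Y) = -2 - 5 = -7)
-1053*R(K, -2) = -1053*(-7) = 7371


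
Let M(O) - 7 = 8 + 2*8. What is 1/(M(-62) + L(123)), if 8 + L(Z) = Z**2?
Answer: 1/15152 ≈ 6.5998e-5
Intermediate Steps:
M(O) = 31 (M(O) = 7 + (8 + 2*8) = 7 + (8 + 16) = 7 + 24 = 31)
L(Z) = -8 + Z**2
1/(M(-62) + L(123)) = 1/(31 + (-8 + 123**2)) = 1/(31 + (-8 + 15129)) = 1/(31 + 15121) = 1/15152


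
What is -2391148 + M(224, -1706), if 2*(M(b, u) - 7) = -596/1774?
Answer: -2120942216/887 ≈ -2.3911e+6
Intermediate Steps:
M(b, u) = 6060/887 (M(b, u) = 7 + (-596/1774)/2 = 7 + (-596*1/1774)/2 = 7 + (½)*(-298/887) = 7 - 149/887 = 6060/887)
-2391148 + M(224, -1706) = -2391148 + 6060/887 = -2120942216/887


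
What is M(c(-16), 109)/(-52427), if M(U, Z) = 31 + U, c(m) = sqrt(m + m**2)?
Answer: -31/52427 - 4*sqrt(15)/52427 ≈ -0.00088679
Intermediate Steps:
M(c(-16), 109)/(-52427) = (31 + sqrt(-16*(1 - 16)))/(-52427) = (31 + sqrt(-16*(-15)))*(-1/52427) = (31 + sqrt(240))*(-1/52427) = (31 + 4*sqrt(15))*(-1/52427) = -31/52427 - 4*sqrt(15)/52427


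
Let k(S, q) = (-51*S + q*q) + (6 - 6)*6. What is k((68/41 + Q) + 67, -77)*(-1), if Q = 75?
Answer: 57301/41 ≈ 1397.6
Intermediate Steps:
k(S, q) = q² - 51*S (k(S, q) = (-51*S + q²) + 0*6 = (q² - 51*S) + 0 = q² - 51*S)
k((68/41 + Q) + 67, -77)*(-1) = ((-77)² - 51*((68/41 + 75) + 67))*(-1) = (5929 - 51*((68*(1/41) + 75) + 67))*(-1) = (5929 - 51*((68/41 + 75) + 67))*(-1) = (5929 - 51*(3143/41 + 67))*(-1) = (5929 - 51*5890/41)*(-1) = (5929 - 300390/41)*(-1) = -57301/41*(-1) = 57301/41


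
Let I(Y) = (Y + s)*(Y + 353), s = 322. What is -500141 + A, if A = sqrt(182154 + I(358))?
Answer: -500141 + sqrt(665634) ≈ -4.9933e+5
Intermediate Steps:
I(Y) = (322 + Y)*(353 + Y) (I(Y) = (Y + 322)*(Y + 353) = (322 + Y)*(353 + Y))
A = sqrt(665634) (A = sqrt(182154 + (113666 + 358**2 + 675*358)) = sqrt(182154 + (113666 + 128164 + 241650)) = sqrt(182154 + 483480) = sqrt(665634) ≈ 815.86)
-500141 + A = -500141 + sqrt(665634)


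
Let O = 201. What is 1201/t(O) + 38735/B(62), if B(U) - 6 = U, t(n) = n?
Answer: 7867403/13668 ≈ 575.61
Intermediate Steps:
B(U) = 6 + U
1201/t(O) + 38735/B(62) = 1201/201 + 38735/(6 + 62) = 1201*(1/201) + 38735/68 = 1201/201 + 38735*(1/68) = 1201/201 + 38735/68 = 7867403/13668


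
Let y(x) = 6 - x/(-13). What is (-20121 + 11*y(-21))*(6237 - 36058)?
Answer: 7781670666/13 ≈ 5.9859e+8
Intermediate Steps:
y(x) = 6 + x/13 (y(x) = 6 - x*(-1)/13 = 6 - (-1)*x/13 = 6 + x/13)
(-20121 + 11*y(-21))*(6237 - 36058) = (-20121 + 11*(6 + (1/13)*(-21)))*(6237 - 36058) = (-20121 + 11*(6 - 21/13))*(-29821) = (-20121 + 11*(57/13))*(-29821) = (-20121 + 627/13)*(-29821) = -260946/13*(-29821) = 7781670666/13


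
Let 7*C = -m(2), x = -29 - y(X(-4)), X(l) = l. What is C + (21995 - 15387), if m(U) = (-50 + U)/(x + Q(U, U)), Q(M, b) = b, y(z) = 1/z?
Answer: 4949200/749 ≈ 6607.7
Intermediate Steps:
x = -115/4 (x = -29 - 1/(-4) = -29 - 1*(-¼) = -29 + ¼ = -115/4 ≈ -28.750)
m(U) = (-50 + U)/(-115/4 + U)
C = -192/749 (C = (-4*(-50 + 2)/(-115 + 4*2))/7 = (-4*(-48)/(-115 + 8))/7 = (-4*(-48)/(-107))/7 = (-4*(-1)*(-48)/107)/7 = (-1*192/107)/7 = (⅐)*(-192/107) = -192/749 ≈ -0.25634)
C + (21995 - 15387) = -192/749 + (21995 - 15387) = -192/749 + 6608 = 4949200/749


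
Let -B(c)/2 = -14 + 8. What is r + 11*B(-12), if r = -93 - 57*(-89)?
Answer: 5112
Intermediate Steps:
B(c) = 12 (B(c) = -2*(-14 + 8) = -2*(-6) = 12)
r = 4980 (r = -93 + 5073 = 4980)
r + 11*B(-12) = 4980 + 11*12 = 4980 + 132 = 5112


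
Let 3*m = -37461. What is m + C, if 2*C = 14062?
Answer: -5456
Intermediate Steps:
m = -12487 (m = (⅓)*(-37461) = -12487)
C = 7031 (C = (½)*14062 = 7031)
m + C = -12487 + 7031 = -5456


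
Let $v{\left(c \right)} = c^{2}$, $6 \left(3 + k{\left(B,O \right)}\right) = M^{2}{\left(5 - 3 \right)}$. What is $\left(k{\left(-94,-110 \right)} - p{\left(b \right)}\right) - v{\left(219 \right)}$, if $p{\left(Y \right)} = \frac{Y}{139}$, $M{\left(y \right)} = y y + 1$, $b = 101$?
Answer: $- \frac{39999107}{834} \approx -47961.0$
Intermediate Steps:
$M{\left(y \right)} = 1 + y^{2}$ ($M{\left(y \right)} = y^{2} + 1 = 1 + y^{2}$)
$p{\left(Y \right)} = \frac{Y}{139}$ ($p{\left(Y \right)} = Y \frac{1}{139} = \frac{Y}{139}$)
$k{\left(B,O \right)} = \frac{7}{6}$ ($k{\left(B,O \right)} = -3 + \frac{\left(1 + \left(5 - 3\right)^{2}\right)^{2}}{6} = -3 + \frac{\left(1 + 2^{2}\right)^{2}}{6} = -3 + \frac{\left(1 + 4\right)^{2}}{6} = -3 + \frac{5^{2}}{6} = -3 + \frac{1}{6} \cdot 25 = -3 + \frac{25}{6} = \frac{7}{6}$)
$\left(k{\left(-94,-110 \right)} - p{\left(b \right)}\right) - v{\left(219 \right)} = \left(\frac{7}{6} - \frac{1}{139} \cdot 101\right) - 219^{2} = \left(\frac{7}{6} - \frac{101}{139}\right) - 47961 = \frac{367}{834} - 47961 = - \frac{39999107}{834}$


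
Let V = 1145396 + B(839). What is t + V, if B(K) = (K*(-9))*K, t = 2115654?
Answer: -3074239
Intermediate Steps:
B(K) = -9*K**2 (B(K) = (-9*K)*K = -9*K**2)
V = -5189893 (V = 1145396 - 9*839**2 = 1145396 - 9*703921 = 1145396 - 6335289 = -5189893)
t + V = 2115654 - 5189893 = -3074239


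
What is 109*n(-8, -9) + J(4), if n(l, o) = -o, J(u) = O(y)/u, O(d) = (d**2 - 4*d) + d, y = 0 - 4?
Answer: 988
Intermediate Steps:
y = -4
O(d) = d**2 - 3*d
J(u) = 28/u (J(u) = (-4*(-3 - 4))/u = (-4*(-7))/u = 28/u)
109*n(-8, -9) + J(4) = 109*(-1*(-9)) + 28/4 = 109*9 + 28*(1/4) = 981 + 7 = 988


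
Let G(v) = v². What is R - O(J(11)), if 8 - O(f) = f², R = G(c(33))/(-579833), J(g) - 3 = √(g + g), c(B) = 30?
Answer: 13335259/579833 + 6*√22 ≈ 51.141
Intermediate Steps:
J(g) = 3 + √2*√g (J(g) = 3 + √(g + g) = 3 + √(2*g) = 3 + √2*√g)
R = -900/579833 (R = 30²/(-579833) = 900*(-1/579833) = -900/579833 ≈ -0.0015522)
O(f) = 8 - f²
R - O(J(11)) = -900/579833 - (8 - (3 + √2*√11)²) = -900/579833 - (8 - (3 + √22)²) = -900/579833 + (-8 + (3 + √22)²) = -4639564/579833 + (3 + √22)²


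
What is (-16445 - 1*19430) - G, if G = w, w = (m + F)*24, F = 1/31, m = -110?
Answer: -1030309/31 ≈ -33236.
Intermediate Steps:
F = 1/31 ≈ 0.032258
w = -81816/31 (w = (-110 + 1/31)*24 = -3409/31*24 = -81816/31 ≈ -2639.2)
G = -81816/31 ≈ -2639.2
(-16445 - 1*19430) - G = (-16445 - 1*19430) - 1*(-81816/31) = (-16445 - 19430) + 81816/31 = -35875 + 81816/31 = -1030309/31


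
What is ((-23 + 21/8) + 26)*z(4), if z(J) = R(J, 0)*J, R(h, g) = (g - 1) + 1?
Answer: 0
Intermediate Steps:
R(h, g) = g (R(h, g) = (-1 + g) + 1 = g)
z(J) = 0 (z(J) = 0*J = 0)
((-23 + 21/8) + 26)*z(4) = ((-23 + 21/8) + 26)*0 = (-163/8 + 26)*0 = (45/8)*0 = 0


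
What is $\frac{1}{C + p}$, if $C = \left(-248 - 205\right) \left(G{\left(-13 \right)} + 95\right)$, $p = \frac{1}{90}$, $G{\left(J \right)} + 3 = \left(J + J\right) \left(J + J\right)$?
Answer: $- \frac{90}{31311359} \approx -2.8744 \cdot 10^{-6}$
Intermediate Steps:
$G{\left(J \right)} = -3 + 4 J^{2}$ ($G{\left(J \right)} = -3 + \left(J + J\right) \left(J + J\right) = -3 + 2 J 2 J = -3 + 4 J^{2}$)
$p = \frac{1}{90} \approx 0.011111$
$C = -347904$ ($C = \left(-248 - 205\right) \left(\left(-3 + 4 \left(-13\right)^{2}\right) + 95\right) = - 453 \left(\left(-3 + 4 \cdot 169\right) + 95\right) = - 453 \left(\left(-3 + 676\right) + 95\right) = - 453 \left(673 + 95\right) = \left(-453\right) 768 = -347904$)
$\frac{1}{C + p} = \frac{1}{-347904 + \frac{1}{90}} = \frac{1}{- \frac{31311359}{90}} = - \frac{90}{31311359}$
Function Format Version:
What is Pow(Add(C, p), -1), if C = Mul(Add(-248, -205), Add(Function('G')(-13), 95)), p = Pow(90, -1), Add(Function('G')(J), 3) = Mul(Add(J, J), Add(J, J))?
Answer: Rational(-90, 31311359) ≈ -2.8744e-6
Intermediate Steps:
Function('G')(J) = Add(-3, Mul(4, Pow(J, 2))) (Function('G')(J) = Add(-3, Mul(Add(J, J), Add(J, J))) = Add(-3, Mul(Mul(2, J), Mul(2, J))) = Add(-3, Mul(4, Pow(J, 2))))
p = Rational(1, 90) ≈ 0.011111
C = -347904 (C = Mul(Add(-248, -205), Add(Add(-3, Mul(4, Pow(-13, 2))), 95)) = Mul(-453, Add(Add(-3, Mul(4, 169)), 95)) = Mul(-453, Add(Add(-3, 676), 95)) = Mul(-453, Add(673, 95)) = Mul(-453, 768) = -347904)
Pow(Add(C, p), -1) = Pow(Add(-347904, Rational(1, 90)), -1) = Pow(Rational(-31311359, 90), -1) = Rational(-90, 31311359)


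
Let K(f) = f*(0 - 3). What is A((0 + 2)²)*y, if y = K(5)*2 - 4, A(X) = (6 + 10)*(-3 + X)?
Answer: -544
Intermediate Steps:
K(f) = -3*f (K(f) = f*(-3) = -3*f)
A(X) = -48 + 16*X (A(X) = 16*(-3 + X) = -48 + 16*X)
y = -34 (y = -3*5*2 - 4 = -15*2 - 4 = -30 - 4 = -34)
A((0 + 2)²)*y = (-48 + 16*(0 + 2)²)*(-34) = (-48 + 16*2²)*(-34) = (-48 + 16*4)*(-34) = (-48 + 64)*(-34) = 16*(-34) = -544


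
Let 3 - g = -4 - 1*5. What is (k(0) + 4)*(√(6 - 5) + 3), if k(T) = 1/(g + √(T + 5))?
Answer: 2272/139 - 4*√5/139 ≈ 16.281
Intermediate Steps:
g = 12 (g = 3 - (-4 - 1*5) = 3 - (-4 - 5) = 3 - 1*(-9) = 3 + 9 = 12)
k(T) = 1/(12 + √(5 + T)) (k(T) = 1/(12 + √(T + 5)) = 1/(12 + √(5 + T)))
(k(0) + 4)*(√(6 - 5) + 3) = (1/(12 + √(5 + 0)) + 4)*(√(6 - 5) + 3) = (1/(12 + √5) + 4)*(√1 + 3) = (4 + 1/(12 + √5))*(1 + 3) = (4 + 1/(12 + √5))*4 = 16 + 4/(12 + √5)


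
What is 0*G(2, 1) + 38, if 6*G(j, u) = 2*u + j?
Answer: 38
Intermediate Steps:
G(j, u) = u/3 + j/6 (G(j, u) = (2*u + j)/6 = (j + 2*u)/6 = u/3 + j/6)
0*G(2, 1) + 38 = 0*((1/3)*1 + (1/6)*2) + 38 = 0*(1/3 + 1/3) + 38 = 0*(2/3) + 38 = 0 + 38 = 38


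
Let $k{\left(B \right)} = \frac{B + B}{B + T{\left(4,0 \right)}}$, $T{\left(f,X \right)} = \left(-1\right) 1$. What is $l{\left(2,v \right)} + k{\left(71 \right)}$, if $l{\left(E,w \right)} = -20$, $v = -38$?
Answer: $- \frac{629}{35} \approx -17.971$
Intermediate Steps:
$T{\left(f,X \right)} = -1$
$k{\left(B \right)} = \frac{2 B}{-1 + B}$ ($k{\left(B \right)} = \frac{B + B}{B - 1} = \frac{2 B}{-1 + B}$)
$l{\left(2,v \right)} + k{\left(71 \right)} = -20 + 2 \cdot 71 \frac{1}{-1 + 71} = -20 + 2 \cdot 71 \cdot \frac{1}{70} = -20 + \frac{71}{35} = - \frac{629}{35}$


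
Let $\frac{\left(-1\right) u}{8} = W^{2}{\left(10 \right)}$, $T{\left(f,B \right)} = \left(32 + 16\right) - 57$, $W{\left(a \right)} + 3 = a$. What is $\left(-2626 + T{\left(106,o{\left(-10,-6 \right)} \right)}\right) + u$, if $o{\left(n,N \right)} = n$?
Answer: $-3027$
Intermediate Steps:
$W{\left(a \right)} = -3 + a$
$T{\left(f,B \right)} = -9$ ($T{\left(f,B \right)} = 48 - 57 = -9$)
$u = -392$ ($u = - 8 \left(-3 + 10\right)^{2} = - 8 \cdot 7^{2} = \left(-8\right) 49 = -392$)
$\left(-2626 + T{\left(106,o{\left(-10,-6 \right)} \right)}\right) + u = \left(-2626 - 9\right) - 392 = -2635 - 392 = -3027$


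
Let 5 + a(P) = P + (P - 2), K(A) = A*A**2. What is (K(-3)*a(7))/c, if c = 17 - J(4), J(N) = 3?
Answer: -27/2 ≈ -13.500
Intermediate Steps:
c = 14 (c = 17 - 1*3 = 17 - 3 = 14)
K(A) = A**3
a(P) = -7 + 2*P (a(P) = -5 + (P + (P - 2)) = -5 + (P + (-2 + P)) = -5 + (-2 + 2*P) = -7 + 2*P)
(K(-3)*a(7))/c = ((-3)**3*(-7 + 2*7))/14 = -27*(-7 + 14)*(1/14) = -27*7*(1/14) = -189*1/14 = -27/2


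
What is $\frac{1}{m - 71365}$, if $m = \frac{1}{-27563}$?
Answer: $- \frac{27563}{1967033496} \approx -1.4012 \cdot 10^{-5}$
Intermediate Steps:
$m = - \frac{1}{27563} \approx -3.6281 \cdot 10^{-5}$
$\frac{1}{m - 71365} = \frac{1}{- \frac{1}{27563} - 71365} = \frac{1}{- \frac{1967033496}{27563}} = - \frac{27563}{1967033496}$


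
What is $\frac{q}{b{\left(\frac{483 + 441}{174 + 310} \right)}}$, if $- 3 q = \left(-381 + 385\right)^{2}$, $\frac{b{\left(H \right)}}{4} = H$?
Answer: $- \frac{44}{63} \approx -0.69841$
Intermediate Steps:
$b{\left(H \right)} = 4 H$
$q = - \frac{16}{3}$ ($q = - \frac{\left(-381 + 385\right)^{2}}{3} = - \frac{4^{2}}{3} = \left(- \frac{1}{3}\right) 16 = - \frac{16}{3} \approx -5.3333$)
$\frac{q}{b{\left(\frac{483 + 441}{174 + 310} \right)}} = - \frac{16}{3 \cdot 4 \frac{483 + 441}{174 + 310}} = - \frac{16}{3 \cdot 4 \cdot \frac{924}{484}} = - \frac{16}{3 \cdot 4 \cdot 924 \cdot \frac{1}{484}} = - \frac{16}{3 \cdot 4 \cdot \frac{21}{11}} = - \frac{16}{3 \cdot \frac{84}{11}} = \left(- \frac{16}{3}\right) \frac{11}{84} = - \frac{44}{63}$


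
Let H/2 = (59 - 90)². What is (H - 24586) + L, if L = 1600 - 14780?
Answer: -35844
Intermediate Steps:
L = -13180
H = 1922 (H = 2*(59 - 90)² = 2*(-31)² = 2*961 = 1922)
(H - 24586) + L = (1922 - 24586) - 13180 = -22664 - 13180 = -35844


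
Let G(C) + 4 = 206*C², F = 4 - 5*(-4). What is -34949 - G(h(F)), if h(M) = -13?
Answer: -69759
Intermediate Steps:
F = 24 (F = 4 + 20 = 24)
G(C) = -4 + 206*C²
-34949 - G(h(F)) = -34949 - (-4 + 206*(-13)²) = -34949 - (-4 + 206*169) = -34949 - (-4 + 34814) = -34949 - 1*34810 = -34949 - 34810 = -69759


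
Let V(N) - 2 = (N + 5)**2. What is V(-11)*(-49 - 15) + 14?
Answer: -2418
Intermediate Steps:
V(N) = 2 + (5 + N)**2 (V(N) = 2 + (N + 5)**2 = 2 + (5 + N)**2)
V(-11)*(-49 - 15) + 14 = (2 + (5 - 11)**2)*(-49 - 15) + 14 = (2 + (-6)**2)*(-64) + 14 = (2 + 36)*(-64) + 14 = 38*(-64) + 14 = -2432 + 14 = -2418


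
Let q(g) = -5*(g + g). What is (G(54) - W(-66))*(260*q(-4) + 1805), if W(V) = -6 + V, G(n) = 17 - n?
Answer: 427175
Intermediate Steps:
q(g) = -10*g
(G(54) - W(-66))*(260*q(-4) + 1805) = ((17 - 1*54) - (-6 - 66))*(260*(-10*(-4)) + 1805) = ((17 - 54) - 1*(-72))*(260*40 + 1805) = (-37 + 72)*(10400 + 1805) = 35*12205 = 427175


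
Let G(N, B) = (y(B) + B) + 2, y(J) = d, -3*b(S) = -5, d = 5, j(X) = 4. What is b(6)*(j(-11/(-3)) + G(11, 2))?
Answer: 65/3 ≈ 21.667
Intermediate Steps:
b(S) = 5/3 (b(S) = -⅓*(-5) = 5/3)
y(J) = 5
G(N, B) = 7 + B (G(N, B) = (5 + B) + 2 = 7 + B)
b(6)*(j(-11/(-3)) + G(11, 2)) = 5*(4 + (7 + 2))/3 = 5*(4 + 9)/3 = (5/3)*13 = 65/3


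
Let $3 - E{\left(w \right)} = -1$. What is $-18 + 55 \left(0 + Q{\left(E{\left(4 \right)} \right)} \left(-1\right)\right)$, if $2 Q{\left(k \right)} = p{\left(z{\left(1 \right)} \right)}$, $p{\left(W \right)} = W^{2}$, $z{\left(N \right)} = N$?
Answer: $- \frac{91}{2} \approx -45.5$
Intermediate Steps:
$E{\left(w \right)} = 4$ ($E{\left(w \right)} = 3 - -1 = 3 + 1 = 4$)
$Q{\left(k \right)} = \frac{1}{2}$ ($Q{\left(k \right)} = \frac{1^{2}}{2} = \frac{1}{2} \cdot 1 = \frac{1}{2}$)
$-18 + 55 \left(0 + Q{\left(E{\left(4 \right)} \right)} \left(-1\right)\right) = -18 + 55 \left(0 + \frac{1}{2} \left(-1\right)\right) = -18 + 55 \left(0 - \frac{1}{2}\right) = -18 + 55 \left(- \frac{1}{2}\right) = -18 - \frac{55}{2} = - \frac{91}{2}$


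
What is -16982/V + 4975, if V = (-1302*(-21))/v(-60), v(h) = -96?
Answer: 3277541/651 ≈ 5034.6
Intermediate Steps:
V = -4557/16 (V = -1302*(-21)/(-96) = 27342*(-1/96) = -4557/16 ≈ -284.81)
-16982/V + 4975 = -16982/(-4557/16) + 4975 = -16982*(-16/4557) + 4975 = 38816/651 + 4975 = 3277541/651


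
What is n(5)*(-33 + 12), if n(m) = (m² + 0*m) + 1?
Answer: -546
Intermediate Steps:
n(m) = 1 + m² (n(m) = (m² + 0) + 1 = m² + 1 = 1 + m²)
n(5)*(-33 + 12) = (1 + 5²)*(-33 + 12) = (1 + 25)*(-21) = 26*(-21) = -546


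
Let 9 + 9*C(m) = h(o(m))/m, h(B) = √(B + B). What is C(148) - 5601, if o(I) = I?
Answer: -5602 + √74/666 ≈ -5602.0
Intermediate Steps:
h(B) = √2*√B (h(B) = √(2*B) = √2*√B)
C(m) = -1 + √2/(9*√m) (C(m) = -1 + ((√2*√m)/m)/9 = -1 + (√2/√m)/9 = -1 + √2/(9*√m))
C(148) - 5601 = (-1 + √2/(9*√148)) - 5601 = (-1 + √2*(√37/74)/9) - 5601 = (-1 + √74/666) - 5601 = -5602 + √74/666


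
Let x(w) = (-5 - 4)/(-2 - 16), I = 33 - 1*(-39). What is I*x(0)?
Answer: 36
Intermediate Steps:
I = 72 (I = 33 + 39 = 72)
x(w) = 1/2 (x(w) = -9/(-18) = -9*(-1/18) = 1/2)
I*x(0) = 72*(1/2) = 36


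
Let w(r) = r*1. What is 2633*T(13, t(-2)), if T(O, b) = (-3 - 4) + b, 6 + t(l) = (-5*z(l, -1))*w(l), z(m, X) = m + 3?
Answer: -7899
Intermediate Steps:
z(m, X) = 3 + m
w(r) = r
t(l) = -6 + l*(-15 - 5*l) (t(l) = -6 + (-5*(3 + l))*l = -6 + (-15 - 5*l)*l = -6 + l*(-15 - 5*l))
T(O, b) = -7 + b
2633*T(13, t(-2)) = 2633*(-7 + (-6 - 5*(-2)*(3 - 2))) = 2633*(-7 + (-6 - 5*(-2)*1)) = 2633*(-7 + (-6 + 10)) = 2633*(-7 + 4) = 2633*(-3) = -7899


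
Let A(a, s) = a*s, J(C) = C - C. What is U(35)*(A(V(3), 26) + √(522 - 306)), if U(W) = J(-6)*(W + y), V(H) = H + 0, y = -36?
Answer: 0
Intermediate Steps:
V(H) = H
J(C) = 0
U(W) = 0 (U(W) = 0*(W - 36) = 0*(-36 + W) = 0)
U(35)*(A(V(3), 26) + √(522 - 306)) = 0*(3*26 + √(522 - 306)) = 0*(78 + √216) = 0*(78 + 6*√6) = 0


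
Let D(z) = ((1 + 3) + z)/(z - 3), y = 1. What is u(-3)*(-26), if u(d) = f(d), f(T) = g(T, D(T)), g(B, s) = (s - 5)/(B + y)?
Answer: -403/6 ≈ -67.167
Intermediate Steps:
D(z) = (4 + z)/(-3 + z)
g(B, s) = (-5 + s)/(1 + B) (g(B, s) = (s - 5)/(B + 1) = (-5 + s)/(1 + B))
f(T) = (-5 + (4 + T)/(-3 + T))/(1 + T)
u(d) = (19 - 4*d)/((1 + d)*(-3 + d))
u(-3)*(-26) = ((19 - 4*(-3))/((1 - 3)*(-3 - 3)))*(-26) = ((19 + 12)/(-2*(-6)))*(-26) = -1/2*(-1/6)*31*(-26) = (31/12)*(-26) = -403/6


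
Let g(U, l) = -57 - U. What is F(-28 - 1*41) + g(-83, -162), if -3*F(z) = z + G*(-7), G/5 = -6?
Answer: -21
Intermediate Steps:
G = -30 (G = 5*(-6) = -30)
F(z) = -70 - z/3 (F(z) = -(z - 30*(-7))/3 = -(z + 210)/3 = -(210 + z)/3 = -70 - z/3)
F(-28 - 1*41) + g(-83, -162) = (-70 - (-28 - 1*41)/3) + (-57 - 1*(-83)) = (-70 - (-28 - 41)/3) + (-57 + 83) = (-70 - 1/3*(-69)) + 26 = (-70 + 23) + 26 = -47 + 26 = -21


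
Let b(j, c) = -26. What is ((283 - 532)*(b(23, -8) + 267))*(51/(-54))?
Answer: 340051/6 ≈ 56675.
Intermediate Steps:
((283 - 532)*(b(23, -8) + 267))*(51/(-54)) = ((283 - 532)*(-26 + 267))*(51/(-54)) = (-249*241)*(51*(-1/54)) = -60009*(-17/18) = 340051/6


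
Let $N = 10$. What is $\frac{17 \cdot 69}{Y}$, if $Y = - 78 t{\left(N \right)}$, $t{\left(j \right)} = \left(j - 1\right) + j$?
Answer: $- \frac{391}{494} \approx -0.7915$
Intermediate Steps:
$t{\left(j \right)} = -1 + 2 j$ ($t{\left(j \right)} = \left(-1 + j\right) + j = -1 + 2 j$)
$Y = -1482$ ($Y = - 78 \left(-1 + 2 \cdot 10\right) = - 78 \left(-1 + 20\right) = \left(-78\right) 19 = -1482$)
$\frac{17 \cdot 69}{Y} = \frac{17 \cdot 69}{-1482} = 1173 \left(- \frac{1}{1482}\right) = - \frac{391}{494}$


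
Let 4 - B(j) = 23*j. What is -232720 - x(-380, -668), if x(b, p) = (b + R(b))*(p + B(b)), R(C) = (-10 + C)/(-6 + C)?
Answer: 545804060/193 ≈ 2.8280e+6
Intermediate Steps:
B(j) = 4 - 23*j
R(C) = (-10 + C)/(-6 + C)
x(b, p) = (b + (-10 + b)/(-6 + b))*(4 + p - 23*b) (x(b, p) = (b + (-10 + b)/(-6 + b))*(p + (4 - 23*b)) = (b + (-10 + b)/(-6 + b))*(4 + p - 23*b))
-232720 - x(-380, -668) = -232720 - (-668*(-10 - 380) - (-10 - 380)*(-4 + 23*(-380)) - 380*(-6 - 380)*(4 - 668 - 23*(-380)))/(-6 - 380) = -232720 - (-668*(-390) - 1*(-390)*(-4 - 8740) - 380*(-386)*(4 - 668 + 8740))/(-386) = -232720 - (-1)*(260520 - 1*(-390)*(-8744) - 380*(-386)*8076)/386 = -232720 - (-1)*(260520 - 3410160 + 1184587680)/386 = -232720 - (-1)*1181438040/386 = -232720 - 1*(-590719020/193) = -232720 + 590719020/193 = 545804060/193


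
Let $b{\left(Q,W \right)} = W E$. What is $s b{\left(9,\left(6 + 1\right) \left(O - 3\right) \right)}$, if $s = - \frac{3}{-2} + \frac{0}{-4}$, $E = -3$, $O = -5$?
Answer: $252$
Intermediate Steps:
$b{\left(Q,W \right)} = - 3 W$ ($b{\left(Q,W \right)} = W \left(-3\right) = - 3 W$)
$s = \frac{3}{2}$ ($s = \left(-3\right) \left(- \frac{1}{2}\right) + 0 \left(- \frac{1}{4}\right) = \frac{3}{2} + 0 = \frac{3}{2} \approx 1.5$)
$s b{\left(9,\left(6 + 1\right) \left(O - 3\right) \right)} = \frac{3 \left(- 3 \left(6 + 1\right) \left(-5 - 3\right)\right)}{2} = \frac{3 \left(- 3 \cdot 7 \left(-8\right)\right)}{2} = \frac{3 \left(\left(-3\right) \left(-56\right)\right)}{2} = \frac{3}{2} \cdot 168 = 252$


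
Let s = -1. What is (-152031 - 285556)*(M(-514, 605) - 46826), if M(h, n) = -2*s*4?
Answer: 20486948166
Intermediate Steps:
M(h, n) = 8 (M(h, n) = -2*(-1)*4 = 2*4 = 8)
(-152031 - 285556)*(M(-514, 605) - 46826) = (-152031 - 285556)*(8 - 46826) = -437587*(-46818) = 20486948166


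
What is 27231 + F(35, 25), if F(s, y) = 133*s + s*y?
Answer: 32761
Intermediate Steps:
27231 + F(35, 25) = 27231 + 35*(133 + 25) = 27231 + 35*158 = 27231 + 5530 = 32761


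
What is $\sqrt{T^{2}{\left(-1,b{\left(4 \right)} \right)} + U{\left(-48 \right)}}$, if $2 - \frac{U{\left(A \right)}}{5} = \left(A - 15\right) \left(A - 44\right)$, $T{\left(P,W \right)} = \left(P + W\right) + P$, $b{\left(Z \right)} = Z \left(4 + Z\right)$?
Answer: $i \sqrt{28070} \approx 167.54 i$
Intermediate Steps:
$T{\left(P,W \right)} = W + 2 P$
$U{\left(A \right)} = 10 - 5 \left(-44 + A\right) \left(-15 + A\right)$ ($U{\left(A \right)} = 10 - 5 \left(A - 15\right) \left(A - 44\right) = 10 - 5 \left(-15 + A\right) \left(-44 + A\right) = 10 - 5 \left(-44 + A\right) \left(-15 + A\right)$)
$\sqrt{T^{2}{\left(-1,b{\left(4 \right)} \right)} + U{\left(-48 \right)}} = \sqrt{\left(4 \left(4 + 4\right) + 2 \left(-1\right)\right)^{2} - \left(17450 + 11520\right)} = \sqrt{\left(4 \cdot 8 - 2\right)^{2} - 28970} = \sqrt{\left(32 - 2\right)^{2} - 28970} = \sqrt{30^{2} - 28970} = \sqrt{900 - 28970} = \sqrt{-28070} = i \sqrt{28070}$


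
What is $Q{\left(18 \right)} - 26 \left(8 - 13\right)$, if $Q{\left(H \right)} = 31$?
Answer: $161$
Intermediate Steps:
$Q{\left(18 \right)} - 26 \left(8 - 13\right) = 31 - 26 \left(8 - 13\right) = 31 - -130 = 31 + 130 = 161$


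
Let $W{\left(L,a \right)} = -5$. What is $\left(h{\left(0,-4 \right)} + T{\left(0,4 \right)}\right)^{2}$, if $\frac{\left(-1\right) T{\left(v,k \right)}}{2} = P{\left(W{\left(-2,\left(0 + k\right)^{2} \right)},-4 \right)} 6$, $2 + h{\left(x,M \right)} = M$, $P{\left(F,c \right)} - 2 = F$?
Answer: $900$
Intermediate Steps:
$P{\left(F,c \right)} = 2 + F$
$h{\left(x,M \right)} = -2 + M$
$T{\left(v,k \right)} = 36$ ($T{\left(v,k \right)} = - 2 \left(2 - 5\right) 6 = - 2 \left(\left(-3\right) 6\right) = \left(-2\right) \left(-18\right) = 36$)
$\left(h{\left(0,-4 \right)} + T{\left(0,4 \right)}\right)^{2} = \left(\left(-2 - 4\right) + 36\right)^{2} = \left(-6 + 36\right)^{2} = 30^{2} = 900$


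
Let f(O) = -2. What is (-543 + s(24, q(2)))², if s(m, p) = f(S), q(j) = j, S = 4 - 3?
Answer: 297025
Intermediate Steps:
S = 1
s(m, p) = -2
(-543 + s(24, q(2)))² = (-543 - 2)² = (-545)² = 297025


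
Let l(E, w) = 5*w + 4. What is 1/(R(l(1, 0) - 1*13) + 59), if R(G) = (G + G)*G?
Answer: 1/221 ≈ 0.0045249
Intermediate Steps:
l(E, w) = 4 + 5*w
R(G) = 2*G² (R(G) = (2*G)*G = 2*G²)
1/(R(l(1, 0) - 1*13) + 59) = 1/(2*((4 + 5*0) - 1*13)² + 59) = 1/(2*((4 + 0) - 13)² + 59) = 1/(2*(4 - 13)² + 59) = 1/(2*(-9)² + 59) = 1/(2*81 + 59) = 1/(162 + 59) = 1/221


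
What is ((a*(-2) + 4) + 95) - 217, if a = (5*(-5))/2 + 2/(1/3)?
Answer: -105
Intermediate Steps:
a = -13/2 (a = -25*½ + 2/(⅓) = -25/2 + 2*3 = -25/2 + 6 = -13/2 ≈ -6.5000)
((a*(-2) + 4) + 95) - 217 = ((-13/2*(-2) + 4) + 95) - 217 = ((13 + 4) + 95) - 217 = (17 + 95) - 217 = 112 - 217 = -105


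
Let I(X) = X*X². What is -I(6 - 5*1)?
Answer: -1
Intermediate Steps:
I(X) = X³
-I(6 - 5*1) = -(6 - 5*1)³ = -(6 - 5)³ = -1*1³ = -1*1 = -1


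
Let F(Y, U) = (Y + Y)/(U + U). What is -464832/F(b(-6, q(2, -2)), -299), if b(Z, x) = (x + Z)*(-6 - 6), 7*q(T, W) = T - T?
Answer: 1930344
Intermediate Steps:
q(T, W) = 0 (q(T, W) = (T - T)/7 = (⅐)*0 = 0)
b(Z, x) = -12*Z - 12*x (b(Z, x) = (Z + x)*(-12) = -12*Z - 12*x)
F(Y, U) = Y/U (F(Y, U) = (2*Y)/((2*U)) = (2*Y)*(1/(2*U)) = Y/U)
-464832/F(b(-6, q(2, -2)), -299) = -464832*(-299/(-12*(-6) - 12*0)) = -464832*(-299/(72 + 0)) = -464832/(72*(-1/299)) = -464832/(-72/299) = -464832*(-299/72) = 1930344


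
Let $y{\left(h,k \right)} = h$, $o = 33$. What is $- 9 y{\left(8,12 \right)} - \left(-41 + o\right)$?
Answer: $-64$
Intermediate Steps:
$- 9 y{\left(8,12 \right)} - \left(-41 + o\right) = \left(-9\right) 8 + \left(41 - 33\right) = -72 + \left(41 - 33\right) = -72 + 8 = -64$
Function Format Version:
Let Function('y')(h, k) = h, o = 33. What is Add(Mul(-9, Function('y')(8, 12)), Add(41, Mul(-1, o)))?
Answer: -64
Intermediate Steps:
Add(Mul(-9, Function('y')(8, 12)), Add(41, Mul(-1, o))) = Add(Mul(-9, 8), Add(41, Mul(-1, 33))) = Add(-72, Add(41, -33)) = Add(-72, 8) = -64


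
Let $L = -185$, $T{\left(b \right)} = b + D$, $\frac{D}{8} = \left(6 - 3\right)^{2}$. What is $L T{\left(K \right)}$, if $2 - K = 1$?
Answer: $-13505$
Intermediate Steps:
$D = 72$ ($D = 8 \left(6 - 3\right)^{2} = 8 \cdot 3^{2} = 8 \cdot 9 = 72$)
$K = 1$ ($K = 2 - 1 = 1$)
$T{\left(b \right)} = 72 + b$ ($T{\left(b \right)} = b + 72 = 72 + b$)
$L T{\left(K \right)} = - 185 \left(72 + 1\right) = \left(-185\right) 73 = -13505$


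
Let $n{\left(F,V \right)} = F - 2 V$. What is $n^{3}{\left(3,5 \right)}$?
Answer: $-343$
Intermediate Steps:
$n^{3}{\left(3,5 \right)} = \left(3 - 10\right)^{3} = \left(-7\right)^{3} = -343$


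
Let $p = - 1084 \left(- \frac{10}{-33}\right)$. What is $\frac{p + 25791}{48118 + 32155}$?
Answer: $\frac{840263}{2649009} \approx 0.3172$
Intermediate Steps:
$p = - \frac{10840}{33}$ ($p = - 1084 \left(\left(-10\right) \left(- \frac{1}{33}\right)\right) = \left(-1084\right) \frac{10}{33} = - \frac{10840}{33} \approx -328.48$)
$\frac{p + 25791}{48118 + 32155} = \frac{- \frac{10840}{33} + 25791}{48118 + 32155} = \frac{840263}{33 \cdot 80273} = \frac{840263}{33} \cdot \frac{1}{80273} = \frac{840263}{2649009}$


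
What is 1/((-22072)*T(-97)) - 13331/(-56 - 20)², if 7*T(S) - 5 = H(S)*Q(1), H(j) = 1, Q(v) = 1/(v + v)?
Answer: -404592627/175295824 ≈ -2.3081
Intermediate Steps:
Q(v) = 1/(2*v)
T(S) = 11/14 (T(S) = 5/7 + (1*((½)/1))/7 = 5/7 + (1*((½)*1))/7 = 5/7 + (1*(½))/7 = 5/7 + (⅐)*(½) = 5/7 + 1/14 = 11/14)
1/((-22072)*T(-97)) - 13331/(-56 - 20)² = 1/((-22072)*(11/14)) - 13331/(-56 - 20)² = -1/22072*14/11 - 13331/((-76)²) = -7/121396 - 13331/5776 = -404592627/175295824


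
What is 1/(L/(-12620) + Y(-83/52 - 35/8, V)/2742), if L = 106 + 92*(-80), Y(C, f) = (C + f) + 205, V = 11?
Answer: 299901680/195355611 ≈ 1.5352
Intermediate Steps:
Y(C, f) = 205 + C + f
L = -7254 (L = 106 - 7360 = -7254)
1/(L/(-12620) + Y(-83/52 - 35/8, V)/2742) = 1/(-7254/(-12620) + (205 + (-83/52 - 35/8) + 11)/2742) = 1/(-7254*(-1/12620) + (205 + (-83*1/52 - 35*⅛) + 11)*(1/2742)) = 1/(3627/6310 + (205 + (-83/52 - 35/8) + 11)*(1/2742)) = 1/(3627/6310 + (205 - 621/104 + 11)*(1/2742)) = 1/(3627/6310 + (21843/104)*(1/2742)) = 1/(3627/6310 + 7281/95056) = 1/(195355611/299901680) = 299901680/195355611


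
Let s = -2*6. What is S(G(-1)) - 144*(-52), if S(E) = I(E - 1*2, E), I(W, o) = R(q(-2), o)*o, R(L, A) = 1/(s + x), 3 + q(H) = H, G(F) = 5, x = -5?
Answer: 127291/17 ≈ 7487.7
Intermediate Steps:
s = -12
q(H) = -3 + H
R(L, A) = -1/17 (R(L, A) = 1/(-12 - 5) = 1/(-17) = -1/17)
I(W, o) = -o/17
S(E) = -E/17
S(G(-1)) - 144*(-52) = -1/17*5 - 144*(-52) = -5/17 + 7488 = 127291/17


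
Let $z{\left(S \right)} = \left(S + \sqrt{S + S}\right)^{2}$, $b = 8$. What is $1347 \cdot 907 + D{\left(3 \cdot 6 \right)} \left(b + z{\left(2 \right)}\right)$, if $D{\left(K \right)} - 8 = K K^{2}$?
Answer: $1361889$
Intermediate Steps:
$D{\left(K \right)} = 8 + K^{3}$ ($D{\left(K \right)} = 8 + K K^{2} = 8 + K^{3}$)
$z{\left(S \right)} = \left(S + \sqrt{2} \sqrt{S}\right)^{2}$ ($z{\left(S \right)} = \left(S + \sqrt{2 S}\right)^{2} = \left(S + \sqrt{2} \sqrt{S}\right)^{2}$)
$1347 \cdot 907 + D{\left(3 \cdot 6 \right)} \left(b + z{\left(2 \right)}\right) = 1347 \cdot 907 + \left(8 + \left(3 \cdot 6\right)^{3}\right) \left(8 + \left(2 + \sqrt{2} \sqrt{2}\right)^{2}\right) = 1221729 + \left(8 + 18^{3}\right) \left(8 + \left(2 + 2\right)^{2}\right) = 1221729 + \left(8 + 5832\right) \left(8 + 4^{2}\right) = 1221729 + 5840 \left(8 + 16\right) = 1221729 + 5840 \cdot 24 = 1221729 + 140160 = 1361889$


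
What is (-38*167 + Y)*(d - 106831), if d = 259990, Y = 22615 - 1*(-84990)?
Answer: 15508727181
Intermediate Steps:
Y = 107605 (Y = 22615 + 84990 = 107605)
(-38*167 + Y)*(d - 106831) = (-38*167 + 107605)*(259990 - 106831) = (-6346 + 107605)*153159 = 101259*153159 = 15508727181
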